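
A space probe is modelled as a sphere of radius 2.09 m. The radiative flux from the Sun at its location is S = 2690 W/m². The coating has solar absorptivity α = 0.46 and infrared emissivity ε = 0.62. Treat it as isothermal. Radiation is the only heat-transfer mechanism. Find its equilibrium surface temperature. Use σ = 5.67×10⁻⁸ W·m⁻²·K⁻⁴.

At equilibrium, absorbed power = emitted power.
Absorbing cross-section = πr² = 13.72 m²; emitting surface = 4πr² = 54.89 m² (ratio 4).
αS·A_cross = εσ·A_surf·T⁴  ⇒  T⁴ = αS/(ε·4σ).
T⁴ = 0.460·2690/(0.62·4·5.67×10⁻⁸) = 8.800×10⁹ K⁴.
T = (8.800×10⁹)^(1/4).

T ≈ 306 K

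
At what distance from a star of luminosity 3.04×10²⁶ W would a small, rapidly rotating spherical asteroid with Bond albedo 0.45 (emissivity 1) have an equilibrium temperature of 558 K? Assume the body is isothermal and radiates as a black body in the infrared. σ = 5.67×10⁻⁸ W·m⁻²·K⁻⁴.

For an isothermal black-emitting sphere, (1−a)S·πr² = σ·4πr²·T⁴ ⇒ S = 4σT⁴/(1−a).
S = 4·5.67×10⁻⁸·(558)⁴/0.550 = 39980 W/m².
Flux falls as S = L/(4πd²), so d = √(L/(4πS)) = √(3.04×10²⁶/(4π·39980)).

d ≈ 2.46×10¹⁰ m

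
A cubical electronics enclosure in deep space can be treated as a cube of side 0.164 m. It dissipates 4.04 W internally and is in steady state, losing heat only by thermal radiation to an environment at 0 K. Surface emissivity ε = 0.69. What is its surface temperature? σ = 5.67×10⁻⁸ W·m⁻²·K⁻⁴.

T ≈ 159 K

Steady state: internal power = radiated power, P = εσA T⁴.
Radiating area A = 6L² = 0.1614 m².
T⁴ = P/(εσA) = 4.04/(0.69·5.67×10⁻⁸·0.1614) = 6.399×10⁸ K⁴.
T = (6.399×10⁸)^(1/4).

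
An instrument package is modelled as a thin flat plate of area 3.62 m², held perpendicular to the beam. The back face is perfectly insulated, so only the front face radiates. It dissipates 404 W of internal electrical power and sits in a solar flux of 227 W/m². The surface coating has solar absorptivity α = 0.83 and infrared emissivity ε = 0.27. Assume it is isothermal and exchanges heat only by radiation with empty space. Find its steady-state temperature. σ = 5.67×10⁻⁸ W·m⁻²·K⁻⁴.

T ≈ 374 K

At steady state, absorbed solar power + internal power = radiated power.
Absorbed: α·S·A_cross = 0.83·227·3.620 = 682.0 W (cross-section A).
Total input = 682.0 + 404 = 1086 W.
Radiated: εσ·A_surf·T⁴ with A_surf = A = 3.620 m².
T⁴ = 1086/(0.27·5.67×10⁻⁸·3.620) = 1.960×10¹⁰ K⁴.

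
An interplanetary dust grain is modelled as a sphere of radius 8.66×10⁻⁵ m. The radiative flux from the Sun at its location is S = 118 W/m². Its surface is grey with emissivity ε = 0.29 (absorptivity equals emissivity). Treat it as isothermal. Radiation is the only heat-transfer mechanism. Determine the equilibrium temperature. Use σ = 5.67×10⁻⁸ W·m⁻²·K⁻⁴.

At equilibrium, absorbed power = emitted power.
Absorbing cross-section = πr² = 2.356×10⁻⁸ m²; emitting surface = 4πr² = 9.424×10⁻⁸ m² (ratio 4).
εS·A_cross = εσ·A_surf·T⁴  ⇒  T⁴ = S/(4σ)   (ε cancels).
T⁴ = 118/(4·5.67×10⁻⁸) = 5.203×10⁸ K⁴.
T = (5.203×10⁸)^(1/4).

T ≈ 151 K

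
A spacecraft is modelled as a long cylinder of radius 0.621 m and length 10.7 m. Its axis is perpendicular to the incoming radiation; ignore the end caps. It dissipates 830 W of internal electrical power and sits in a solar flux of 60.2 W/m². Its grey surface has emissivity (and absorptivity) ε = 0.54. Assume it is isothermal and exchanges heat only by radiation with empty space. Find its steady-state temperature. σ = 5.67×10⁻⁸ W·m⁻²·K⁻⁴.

At steady state, absorbed solar power + internal power = radiated power.
Absorbed: α·S·A_cross = 0.54·60.2·13.29 = 432.0 W (cross-section 2rL).
Total input = 432.0 + 830 = 1262 W.
Radiated: εσ·A_surf·T⁴ with A_surf = 2πrL = 41.75 m².
T⁴ = 1262/(0.54·5.67×10⁻⁸·41.75) = 9.873×10⁸ K⁴.

T ≈ 177 K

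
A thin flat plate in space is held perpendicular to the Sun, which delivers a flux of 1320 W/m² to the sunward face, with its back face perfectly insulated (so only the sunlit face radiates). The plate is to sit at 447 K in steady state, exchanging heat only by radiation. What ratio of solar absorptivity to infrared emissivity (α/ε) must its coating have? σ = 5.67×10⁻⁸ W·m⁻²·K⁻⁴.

α/ε ≈ 1.71

Balance: αS·A = εσ·1A·T⁴ ⇒ α/ε = σT⁴/S.
α/ε = 5.67×10⁻⁸·(447)⁴/1320 = 5.67×10⁻⁸·3.992×10¹⁰/1320.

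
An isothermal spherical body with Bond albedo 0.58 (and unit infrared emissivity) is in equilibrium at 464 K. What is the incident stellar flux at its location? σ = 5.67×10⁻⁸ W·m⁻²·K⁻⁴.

(1−a)S·πr² = σ·4πr²·T⁴ ⇒ S = 4σT⁴/(1−a).
S = 4·5.67×10⁻⁸·4.635×10¹⁰/0.420.

S ≈ 25000 W/m²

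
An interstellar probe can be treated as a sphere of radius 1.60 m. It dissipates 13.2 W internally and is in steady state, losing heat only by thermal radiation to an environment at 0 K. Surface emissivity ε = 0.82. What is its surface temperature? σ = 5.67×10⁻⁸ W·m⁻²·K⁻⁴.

Steady state: internal power = radiated power, P = εσA T⁴.
Radiating area A = 4πr² = 32.17 m².
T⁴ = P/(εσA) = 13.2/(0.82·5.67×10⁻⁸·32.17) = 8.825×10⁶ K⁴.
T = (8.825×10⁶)^(1/4).

T ≈ 54.5 K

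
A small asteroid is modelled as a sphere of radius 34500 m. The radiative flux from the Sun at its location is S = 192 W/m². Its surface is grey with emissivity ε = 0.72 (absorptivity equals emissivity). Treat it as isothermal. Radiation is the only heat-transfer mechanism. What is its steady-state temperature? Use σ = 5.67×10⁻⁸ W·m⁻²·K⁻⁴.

T ≈ 171 K

At equilibrium, absorbed power = emitted power.
Absorbing cross-section = πr² = 3.739×10⁹ m²; emitting surface = 4πr² = 1.496×10¹⁰ m² (ratio 4).
εS·A_cross = εσ·A_surf·T⁴  ⇒  T⁴ = S/(4σ)   (ε cancels).
T⁴ = 192/(4·5.67×10⁻⁸) = 8.466×10⁸ K⁴.
T = (8.466×10⁸)^(1/4).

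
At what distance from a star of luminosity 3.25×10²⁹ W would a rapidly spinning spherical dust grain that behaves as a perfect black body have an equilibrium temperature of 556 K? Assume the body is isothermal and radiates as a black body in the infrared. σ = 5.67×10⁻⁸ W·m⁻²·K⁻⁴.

d ≈ 1.09×10¹² m

For an isothermal black-emitting sphere, (1−a)S·πr² = σ·4πr²·T⁴ ⇒ S = 4σT⁴/(1−a).
S = 4·5.67×10⁻⁸·(556)⁴/1.00 = 21670 W/m².
Flux falls as S = L/(4πd²), so d = √(L/(4πS)) = √(3.25×10²⁹/(4π·21670)).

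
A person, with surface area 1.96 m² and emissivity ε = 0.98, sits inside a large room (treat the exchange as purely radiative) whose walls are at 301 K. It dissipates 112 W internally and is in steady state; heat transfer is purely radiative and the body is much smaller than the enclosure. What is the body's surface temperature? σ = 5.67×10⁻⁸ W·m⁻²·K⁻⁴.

For a small grey body in a large enclosure, net radiated power = εσA(T⁴ − T_w⁴).
Steady state: P = εσA(T⁴ − T_w⁴) with A = 1.96 m².
T⁴ = P/(εσA) + T_w⁴ = 112/(0.98·5.67×10⁻⁸·1.960) + (301)⁴
    = 1.028×10⁹ + 8.209×10⁹ = 9.237×10⁹ K⁴.

T ≈ 310 K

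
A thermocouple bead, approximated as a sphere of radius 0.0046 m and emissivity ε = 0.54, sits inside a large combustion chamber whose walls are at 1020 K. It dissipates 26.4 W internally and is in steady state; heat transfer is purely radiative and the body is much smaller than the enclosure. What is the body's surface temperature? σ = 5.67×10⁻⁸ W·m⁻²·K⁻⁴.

T ≈ 1440 K

For a small grey body in a large enclosure, net radiated power = εσA(T⁴ − T_w⁴).
Steady state: P = εσA(T⁴ − T_w⁴) with A = 4πr² = 2.659×10⁻⁴ m².
T⁴ = P/(εσA) + T_w⁴ = 26.4/(0.54·5.67×10⁻⁸·2.659×10⁻⁴) + (1020)⁴
    = 3.243×10¹² + 1.082×10¹² = 4.325×10¹² K⁴.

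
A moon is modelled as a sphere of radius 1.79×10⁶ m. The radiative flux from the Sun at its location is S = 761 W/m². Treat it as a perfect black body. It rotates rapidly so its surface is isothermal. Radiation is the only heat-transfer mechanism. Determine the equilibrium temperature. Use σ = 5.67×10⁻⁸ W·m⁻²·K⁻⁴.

T ≈ 241 K

At equilibrium, absorbed power = emitted power.
Absorbing cross-section = πr² = 1.007×10¹³ m²; emitting surface = 4πr² = 4.026×10¹³ m² (ratio 4).
S·A_cross = εσ·A_surf·T⁴  ⇒  T⁴ = S/(4σ).
T⁴ = 1.00·761/(4·5.67×10⁻⁸) = 3.355×10⁹ K⁴.
T = (3.355×10⁹)^(1/4).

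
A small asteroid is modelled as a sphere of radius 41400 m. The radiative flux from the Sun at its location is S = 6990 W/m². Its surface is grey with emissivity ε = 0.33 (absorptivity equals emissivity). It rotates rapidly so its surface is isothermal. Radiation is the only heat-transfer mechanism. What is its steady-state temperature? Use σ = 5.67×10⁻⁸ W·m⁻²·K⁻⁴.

At equilibrium, absorbed power = emitted power.
Absorbing cross-section = πr² = 5.385×10⁹ m²; emitting surface = 4πr² = 2.154×10¹⁰ m² (ratio 4).
εS·A_cross = εσ·A_surf·T⁴  ⇒  T⁴ = S/(4σ)   (ε cancels).
T⁴ = 6990/(4·5.67×10⁻⁸) = 3.082×10¹⁰ K⁴.
T = (3.082×10¹⁰)^(1/4).

T ≈ 419 K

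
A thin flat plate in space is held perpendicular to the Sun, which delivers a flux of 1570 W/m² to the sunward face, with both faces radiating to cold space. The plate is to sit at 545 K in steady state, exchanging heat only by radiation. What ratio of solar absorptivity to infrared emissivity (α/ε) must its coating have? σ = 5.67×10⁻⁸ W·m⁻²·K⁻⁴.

Balance: αS·A = εσ·2A·T⁴ ⇒ α/ε = 2σT⁴/S.
α/ε = 2·5.67×10⁻⁸·(545)⁴/1570 = 2·5.67×10⁻⁸·8.822×10¹⁰/1570.

α/ε ≈ 6.37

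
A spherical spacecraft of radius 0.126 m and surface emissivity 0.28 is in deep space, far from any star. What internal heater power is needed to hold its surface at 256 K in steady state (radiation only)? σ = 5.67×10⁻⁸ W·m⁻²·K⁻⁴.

P ≈ 13.6 W

P = εσ·4πr²·T⁴.
4πr² = 0.1995 m²; T⁴ = 4.295×10⁹ K⁴.
P = 0.28·5.67×10⁻⁸·0.1995·4.295×10⁹.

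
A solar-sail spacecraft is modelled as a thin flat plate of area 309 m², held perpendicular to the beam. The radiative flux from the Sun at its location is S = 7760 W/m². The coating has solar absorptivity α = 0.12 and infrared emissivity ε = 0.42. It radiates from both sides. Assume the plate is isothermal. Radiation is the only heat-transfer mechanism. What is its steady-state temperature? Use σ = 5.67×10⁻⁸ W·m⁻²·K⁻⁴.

At equilibrium, absorbed power = emitted power.
Absorbing cross-section = A = 309.0 m²; emitting surface = 2A = 618.0 m² (ratio 2).
αS·A_cross = εσ·A_surf·T⁴  ⇒  T⁴ = αS/(ε·2σ).
T⁴ = 0.120·7760/(0.42·2·5.67×10⁻⁸) = 1.955×10¹⁰ K⁴.
T = (1.955×10¹⁰)^(1/4).

T ≈ 374 K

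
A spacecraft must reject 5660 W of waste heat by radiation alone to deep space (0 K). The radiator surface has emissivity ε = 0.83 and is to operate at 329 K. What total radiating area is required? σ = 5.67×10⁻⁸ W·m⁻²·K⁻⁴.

P = εσA T⁴ ⇒ A = P/(εσT⁴).
T⁴ = 1.172×10¹⁰ K⁴.
A = 5660/(0.83 × 5.67×10⁻⁸ × 1.172×10¹⁰).

A ≈ 10.3 m²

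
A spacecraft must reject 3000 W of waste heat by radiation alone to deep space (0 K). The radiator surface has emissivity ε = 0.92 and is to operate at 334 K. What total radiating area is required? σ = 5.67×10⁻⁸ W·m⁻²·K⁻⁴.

P = εσA T⁴ ⇒ A = P/(εσT⁴).
T⁴ = 1.244×10¹⁰ K⁴.
A = 3000/(0.92 × 5.67×10⁻⁸ × 1.244×10¹⁰).

A ≈ 4.62 m²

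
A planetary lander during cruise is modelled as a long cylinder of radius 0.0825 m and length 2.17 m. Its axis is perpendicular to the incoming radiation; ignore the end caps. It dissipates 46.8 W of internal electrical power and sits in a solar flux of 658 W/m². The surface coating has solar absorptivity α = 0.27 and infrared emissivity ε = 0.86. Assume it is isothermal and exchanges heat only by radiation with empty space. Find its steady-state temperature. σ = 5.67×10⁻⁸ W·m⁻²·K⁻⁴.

At steady state, absorbed solar power + internal power = radiated power.
Absorbed: α·S·A_cross = 0.27·658·0.3580 = 63.61 W (cross-section 2rL).
Total input = 63.61 + 46.8 = 110.4 W.
Radiated: εσ·A_surf·T⁴ with A_surf = 2πrL = 1.125 m².
T⁴ = 110.4/(0.86·5.67×10⁻⁸·1.125) = 2.013×10⁹ K⁴.

T ≈ 212 K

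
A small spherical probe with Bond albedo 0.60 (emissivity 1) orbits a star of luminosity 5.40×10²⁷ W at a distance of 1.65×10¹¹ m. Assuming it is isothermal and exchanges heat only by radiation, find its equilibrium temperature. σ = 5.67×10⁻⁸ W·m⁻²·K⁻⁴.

T ≈ 408 K

First find the stellar flux at distance d: S = L/(4πd²) = 5.40×10²⁷/(4π·(1.65×10¹¹)²) = 15780 W/m².
For an isothermal sphere, absorbed (1−a)S·πr² = emitted σ·4πr²·T⁴, so T⁴ = (1−a)S/(4σ).
T⁴ = 0.400·15780/(4·5.67×10⁻⁸) = 2.784×10¹⁰ K⁴.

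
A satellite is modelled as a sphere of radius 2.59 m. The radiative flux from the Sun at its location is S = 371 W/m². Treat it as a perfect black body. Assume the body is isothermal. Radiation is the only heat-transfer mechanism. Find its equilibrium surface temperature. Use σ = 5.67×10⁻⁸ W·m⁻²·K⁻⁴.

At equilibrium, absorbed power = emitted power.
Absorbing cross-section = πr² = 21.07 m²; emitting surface = 4πr² = 84.30 m² (ratio 4).
S·A_cross = εσ·A_surf·T⁴  ⇒  T⁴ = S/(4σ).
T⁴ = 1.00·371/(4·5.67×10⁻⁸) = 1.636×10⁹ K⁴.
T = (1.636×10⁹)^(1/4).

T ≈ 201 K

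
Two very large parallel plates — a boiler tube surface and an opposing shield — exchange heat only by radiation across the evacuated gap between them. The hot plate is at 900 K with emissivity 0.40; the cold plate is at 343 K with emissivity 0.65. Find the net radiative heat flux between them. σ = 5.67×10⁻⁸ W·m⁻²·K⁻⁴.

q ≈ 12000 W/m²

For two infinite grey parallel plates, q = σ(T₁⁴ − T₂⁴)/(1/ε₁ + 1/ε₂ − 1).
T₁⁴ − T₂⁴ = 6.561×10¹¹ − 1.384×10¹⁰ = 6.423×10¹¹ K⁴.
1/ε₁ + 1/ε₂ − 1 = 2.500 + 1.538 − 1 = 3.038.
q = 5.67×10⁻⁸ × 6.423×10¹¹ / 3.038.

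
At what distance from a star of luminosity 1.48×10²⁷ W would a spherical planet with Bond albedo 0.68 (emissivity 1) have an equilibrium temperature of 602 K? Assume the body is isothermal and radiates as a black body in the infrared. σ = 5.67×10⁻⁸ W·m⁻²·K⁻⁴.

For an isothermal black-emitting sphere, (1−a)S·πr² = σ·4πr²·T⁴ ⇒ S = 4σT⁴/(1−a).
S = 4·5.67×10⁻⁸·(602)⁴/0.320 = 93080 W/m².
Flux falls as S = L/(4πd²), so d = √(L/(4πS)) = √(1.48×10²⁷/(4π·93080)).

d ≈ 3.56×10¹⁰ m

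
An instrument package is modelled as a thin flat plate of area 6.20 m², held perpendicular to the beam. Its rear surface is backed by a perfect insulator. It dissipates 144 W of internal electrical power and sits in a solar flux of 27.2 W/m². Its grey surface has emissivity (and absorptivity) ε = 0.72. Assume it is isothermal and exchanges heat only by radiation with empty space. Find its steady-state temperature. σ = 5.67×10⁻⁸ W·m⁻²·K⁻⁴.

T ≈ 180 K

At steady state, absorbed solar power + internal power = radiated power.
Absorbed: α·S·A_cross = 0.72·27.2·6.200 = 121.4 W (cross-section A).
Total input = 121.4 + 144 = 265.4 W.
Radiated: εσ·A_surf·T⁴ with A_surf = A = 6.200 m².
T⁴ = 265.4/(0.72·5.67×10⁻⁸·6.200) = 1.049×10⁹ K⁴.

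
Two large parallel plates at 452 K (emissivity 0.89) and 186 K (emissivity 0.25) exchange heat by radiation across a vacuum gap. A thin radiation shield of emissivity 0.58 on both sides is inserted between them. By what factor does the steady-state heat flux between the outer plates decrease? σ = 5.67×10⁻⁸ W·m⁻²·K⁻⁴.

Without shield: q₀ = σΔ(T⁴)/(1/ε₁+1/ε₂−1) with denominator 4.124.
With shield the two gaps are in series; the resistances add: (1/ε₁+1/ε_s−1)+(1/ε_s+1/ε₂−1) = 1.848+4.724 = 6.572.
Heat-flux ratio q₀/q = 6.572/4.124.

factor ≈ 1.59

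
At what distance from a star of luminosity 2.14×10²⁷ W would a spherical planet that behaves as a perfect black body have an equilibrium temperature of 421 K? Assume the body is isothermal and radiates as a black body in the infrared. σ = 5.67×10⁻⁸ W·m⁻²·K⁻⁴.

For an isothermal black-emitting sphere, (1−a)S·πr² = σ·4πr²·T⁴ ⇒ S = 4σT⁴/(1−a).
S = 4·5.67×10⁻⁸·(421)⁴/1.00 = 7125 W/m².
Flux falls as S = L/(4πd²), so d = √(L/(4πS)) = √(2.14×10²⁷/(4π·7125)).

d ≈ 1.55×10¹¹ m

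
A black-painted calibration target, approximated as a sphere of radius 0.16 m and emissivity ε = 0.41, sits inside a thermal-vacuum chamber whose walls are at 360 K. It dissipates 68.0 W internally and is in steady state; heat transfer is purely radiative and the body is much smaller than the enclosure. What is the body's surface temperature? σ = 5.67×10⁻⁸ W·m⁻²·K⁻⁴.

T ≈ 401 K

For a small grey body in a large enclosure, net radiated power = εσA(T⁴ − T_w⁴).
Steady state: P = εσA(T⁴ − T_w⁴) with A = 4πr² = 0.3217 m².
T⁴ = P/(εσA) + T_w⁴ = 68.0/(0.41·5.67×10⁻⁸·0.3217) + (360)⁴
    = 9.093×10⁹ + 1.680×10¹⁰ = 2.589×10¹⁰ K⁴.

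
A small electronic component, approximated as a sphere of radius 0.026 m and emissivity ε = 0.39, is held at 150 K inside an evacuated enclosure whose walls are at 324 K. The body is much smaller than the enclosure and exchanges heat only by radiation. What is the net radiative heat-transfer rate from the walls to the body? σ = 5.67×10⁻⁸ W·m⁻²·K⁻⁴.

P_net ≈ 1.97 W

For a small grey body in a large enclosure: P_net = εσA(T_body⁴ − T_wall⁴).
A = 4πr² = 0.008495 m²; T_body⁴ − T_wall⁴ = 5.062×10⁸ − 1.102×10¹⁰ = -1.051×10¹⁰ K⁴.
|P_net| = 0.39·5.67×10⁻⁸·0.008495·1.051×10¹⁰.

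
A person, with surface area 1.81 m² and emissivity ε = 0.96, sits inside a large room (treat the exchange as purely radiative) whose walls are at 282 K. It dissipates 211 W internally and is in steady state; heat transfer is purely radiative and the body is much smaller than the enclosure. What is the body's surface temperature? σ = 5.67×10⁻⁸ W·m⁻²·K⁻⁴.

For a small grey body in a large enclosure, net radiated power = εσA(T⁴ − T_w⁴).
Steady state: P = εσA(T⁴ − T_w⁴) with A = 1.81 m².
T⁴ = P/(εσA) + T_w⁴ = 211/(0.96·5.67×10⁻⁸·1.810) + (282)⁴
    = 2.142×10⁹ + 6.324×10⁹ = 8.466×10⁹ K⁴.

T ≈ 303 K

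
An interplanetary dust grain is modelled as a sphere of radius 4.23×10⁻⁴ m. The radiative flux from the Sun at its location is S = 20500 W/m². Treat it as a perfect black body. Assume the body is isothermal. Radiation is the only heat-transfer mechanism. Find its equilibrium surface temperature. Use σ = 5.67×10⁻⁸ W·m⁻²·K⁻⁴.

At equilibrium, absorbed power = emitted power.
Absorbing cross-section = πr² = 5.621×10⁻⁷ m²; emitting surface = 4πr² = 2.248×10⁻⁶ m² (ratio 4).
S·A_cross = εσ·A_surf·T⁴  ⇒  T⁴ = S/(4σ).
T⁴ = 1.00·20500/(4·5.67×10⁻⁸) = 9.039×10¹⁰ K⁴.
T = (9.039×10¹⁰)^(1/4).

T ≈ 548 K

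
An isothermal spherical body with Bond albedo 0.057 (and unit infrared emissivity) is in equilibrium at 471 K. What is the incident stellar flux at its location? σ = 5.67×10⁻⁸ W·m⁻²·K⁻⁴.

S ≈ 11800 W/m²

(1−a)S·πr² = σ·4πr²·T⁴ ⇒ S = 4σT⁴/(1−a).
S = 4·5.67×10⁻⁸·4.921×10¹⁰/0.943.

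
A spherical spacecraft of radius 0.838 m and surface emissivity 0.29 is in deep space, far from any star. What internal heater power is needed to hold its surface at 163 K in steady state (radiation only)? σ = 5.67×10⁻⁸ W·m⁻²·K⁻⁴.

P = εσ·4πr²·T⁴.
4πr² = 8.825 m²; T⁴ = 7.059×10⁸ K⁴.
P = 0.29·5.67×10⁻⁸·8.825·7.059×10⁸.

P ≈ 102 W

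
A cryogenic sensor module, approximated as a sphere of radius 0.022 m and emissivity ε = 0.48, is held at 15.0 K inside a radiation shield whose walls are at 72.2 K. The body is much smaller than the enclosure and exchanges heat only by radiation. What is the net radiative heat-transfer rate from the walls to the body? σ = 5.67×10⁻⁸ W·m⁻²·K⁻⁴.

For a small grey body in a large enclosure: P_net = εσA(T_body⁴ − T_wall⁴).
A = 4πr² = 0.006082 m²; T_body⁴ − T_wall⁴ = 50620 − 2.717×10⁷ = -2.712×10⁷ K⁴.
|P_net| = 0.48·5.67×10⁻⁸·0.006082·2.712×10⁷.

P_net ≈ 0.00449 W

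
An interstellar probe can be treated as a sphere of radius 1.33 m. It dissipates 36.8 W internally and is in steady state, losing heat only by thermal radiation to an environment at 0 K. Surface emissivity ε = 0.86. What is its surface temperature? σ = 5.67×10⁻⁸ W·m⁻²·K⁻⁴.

Steady state: internal power = radiated power, P = εσA T⁴.
Radiating area A = 4πr² = 22.23 m².
T⁴ = P/(εσA) = 36.8/(0.86·5.67×10⁻⁸·22.23) = 3.395×10⁷ K⁴.
T = (3.395×10⁷)^(1/4).

T ≈ 76.3 K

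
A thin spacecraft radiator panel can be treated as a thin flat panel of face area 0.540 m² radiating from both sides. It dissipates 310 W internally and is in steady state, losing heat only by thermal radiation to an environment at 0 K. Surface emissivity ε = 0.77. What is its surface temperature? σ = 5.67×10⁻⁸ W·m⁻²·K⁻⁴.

T ≈ 285 K

Steady state: internal power = radiated power, P = εσA T⁴.
Radiating area A = 2·0.540 = 1.080 m².
T⁴ = P/(εσA) = 310/(0.77·5.67×10⁻⁸·1.080) = 6.575×10⁹ K⁴.
T = (6.575×10⁹)^(1/4).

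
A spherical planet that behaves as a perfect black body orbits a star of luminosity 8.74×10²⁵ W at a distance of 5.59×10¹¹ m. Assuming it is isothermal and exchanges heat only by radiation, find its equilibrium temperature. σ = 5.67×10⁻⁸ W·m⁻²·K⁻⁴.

T ≈ 99.5 K

First find the stellar flux at distance d: S = L/(4πd²) = 8.74×10²⁵/(4π·(5.59×10¹¹)²) = 22.26 W/m².
For an isothermal sphere, absorbed (1−a)S·πr² = emitted σ·4πr²·T⁴, so T⁴ = (1−a)S/(4σ).
T⁴ = 1.00·22.26/(4·5.67×10⁻⁸) = 9.814×10⁷ K⁴.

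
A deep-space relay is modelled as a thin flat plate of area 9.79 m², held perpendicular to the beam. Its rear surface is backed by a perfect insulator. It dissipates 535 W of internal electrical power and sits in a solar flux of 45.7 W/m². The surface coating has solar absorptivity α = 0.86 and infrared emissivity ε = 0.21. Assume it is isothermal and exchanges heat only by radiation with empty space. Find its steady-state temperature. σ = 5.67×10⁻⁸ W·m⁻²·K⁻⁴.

At steady state, absorbed solar power + internal power = radiated power.
Absorbed: α·S·A_cross = 0.86·45.7·9.790 = 384.8 W (cross-section A).
Total input = 384.8 + 535 = 919.8 W.
Radiated: εσ·A_surf·T⁴ with A_surf = A = 9.790 m².
T⁴ = 919.8/(0.21·5.67×10⁻⁸·9.790) = 7.890×10⁹ K⁴.

T ≈ 298 K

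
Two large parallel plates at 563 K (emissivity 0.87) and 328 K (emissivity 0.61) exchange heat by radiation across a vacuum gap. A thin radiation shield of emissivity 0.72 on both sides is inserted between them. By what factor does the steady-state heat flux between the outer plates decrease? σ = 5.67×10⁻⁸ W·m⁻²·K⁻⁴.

factor ≈ 1.99

Without shield: q₀ = σΔ(T⁴)/(1/ε₁+1/ε₂−1) with denominator 1.789.
With shield the two gaps are in series; the resistances add: (1/ε₁+1/ε_s−1)+(1/ε_s+1/ε₂−1) = 1.538+2.028 = 3.567.
Heat-flux ratio q₀/q = 3.567/1.789.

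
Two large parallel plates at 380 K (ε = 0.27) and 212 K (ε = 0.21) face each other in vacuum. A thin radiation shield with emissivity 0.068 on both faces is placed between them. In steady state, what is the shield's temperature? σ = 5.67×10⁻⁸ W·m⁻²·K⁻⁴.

T_s ≈ 329 K

In steady state the net flux on the hot side equals that on the cold side.
σ(T₁⁴−T_s⁴)/D₁ = σ(T_s⁴−T₂⁴)/D₂, with D₁ = 1/ε₁+1/ε_s−1 = 17.41, D₂ = 1/ε_s+1/ε₂−1 = 18.47.
Solve for T_s⁴: T_s⁴ = (D₂·T₁⁴ + D₁·T₂⁴)/(D₁+D₂) = 1.171×10¹⁰ K⁴.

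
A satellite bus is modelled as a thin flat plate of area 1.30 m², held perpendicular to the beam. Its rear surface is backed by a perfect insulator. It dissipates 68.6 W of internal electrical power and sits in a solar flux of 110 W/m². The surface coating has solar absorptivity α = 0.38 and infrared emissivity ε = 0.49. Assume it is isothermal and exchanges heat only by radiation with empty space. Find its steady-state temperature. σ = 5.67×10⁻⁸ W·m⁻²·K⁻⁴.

T ≈ 242 K

At steady state, absorbed solar power + internal power = radiated power.
Absorbed: α·S·A_cross = 0.38·110·1.300 = 54.34 W (cross-section A).
Total input = 54.34 + 68.6 = 122.9 W.
Radiated: εσ·A_surf·T⁴ with A_surf = A = 1.300 m².
T⁴ = 122.9/(0.49·5.67×10⁻⁸·1.300) = 3.404×10⁹ K⁴.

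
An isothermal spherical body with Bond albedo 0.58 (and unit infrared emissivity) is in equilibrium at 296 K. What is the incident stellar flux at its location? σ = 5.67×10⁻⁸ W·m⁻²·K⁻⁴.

S ≈ 4150 W/m²

(1−a)S·πr² = σ·4πr²·T⁴ ⇒ S = 4σT⁴/(1−a).
S = 4·5.67×10⁻⁸·7.677×10⁹/0.420.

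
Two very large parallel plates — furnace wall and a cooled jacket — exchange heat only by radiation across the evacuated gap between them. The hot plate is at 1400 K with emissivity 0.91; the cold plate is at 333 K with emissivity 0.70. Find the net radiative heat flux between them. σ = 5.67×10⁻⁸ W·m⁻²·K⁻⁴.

For two infinite grey parallel plates, q = σ(T₁⁴ − T₂⁴)/(1/ε₁ + 1/ε₂ − 1).
T₁⁴ − T₂⁴ = 3.842×10¹² − 1.230×10¹⁰ = 3.829×10¹² K⁴.
1/ε₁ + 1/ε₂ − 1 = 1.099 + 1.429 − 1 = 1.527.
q = 5.67×10⁻⁸ × 3.829×10¹² / 1.527.

q ≈ 1.42×10⁵ W/m²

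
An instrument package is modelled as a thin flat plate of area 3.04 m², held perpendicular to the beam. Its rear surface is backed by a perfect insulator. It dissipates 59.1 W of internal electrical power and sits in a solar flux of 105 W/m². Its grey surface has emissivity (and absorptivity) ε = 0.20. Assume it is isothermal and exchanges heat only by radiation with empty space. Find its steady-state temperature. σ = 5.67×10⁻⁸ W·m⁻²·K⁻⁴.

T ≈ 244 K

At steady state, absorbed solar power + internal power = radiated power.
Absorbed: α·S·A_cross = 0.20·105·3.040 = 63.84 W (cross-section A).
Total input = 63.84 + 59.1 = 122.9 W.
Radiated: εσ·A_surf·T⁴ with A_surf = A = 3.040 m².
T⁴ = 122.9/(0.20·5.67×10⁻⁸·3.040) = 3.566×10⁹ K⁴.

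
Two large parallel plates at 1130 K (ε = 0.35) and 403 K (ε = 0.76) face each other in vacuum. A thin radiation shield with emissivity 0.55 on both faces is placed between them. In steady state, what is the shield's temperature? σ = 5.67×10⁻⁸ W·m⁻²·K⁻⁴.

In steady state the net flux on the hot side equals that on the cold side.
σ(T₁⁴−T_s⁴)/D₁ = σ(T_s⁴−T₂⁴)/D₂, with D₁ = 1/ε₁+1/ε_s−1 = 3.675, D₂ = 1/ε_s+1/ε₂−1 = 2.134.
Solve for T_s⁴: T_s⁴ = (D₂·T₁⁴ + D₁·T₂⁴)/(D₁+D₂) = 6.156×10¹¹ K⁴.

T_s ≈ 886 K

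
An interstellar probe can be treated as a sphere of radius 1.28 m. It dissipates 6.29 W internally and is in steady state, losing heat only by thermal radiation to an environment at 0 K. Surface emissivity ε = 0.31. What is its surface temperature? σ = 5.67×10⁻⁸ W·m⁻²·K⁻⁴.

Steady state: internal power = radiated power, P = εσA T⁴.
Radiating area A = 4πr² = 20.59 m².
T⁴ = P/(εσA) = 6.29/(0.31·5.67×10⁻⁸·20.59) = 1.738×10⁷ K⁴.
T = (1.738×10⁷)^(1/4).

T ≈ 64.6 K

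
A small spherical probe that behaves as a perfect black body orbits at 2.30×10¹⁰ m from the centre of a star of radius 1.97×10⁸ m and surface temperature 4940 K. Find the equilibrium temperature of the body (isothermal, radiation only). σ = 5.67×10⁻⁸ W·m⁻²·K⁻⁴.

T ≈ 323 K

The star's surface emits σT_*⁴; at distance d the flux is S = σT_*⁴(R_*/d)².
S = 5.67×10⁻⁸·(4940)⁴·(1.97×10⁸/2.30×10¹⁰)² = 2477 W/m².
For an isothermal sphere T⁴ = (1−a)S/(4σ) = 1.092×10¹⁰ K⁴.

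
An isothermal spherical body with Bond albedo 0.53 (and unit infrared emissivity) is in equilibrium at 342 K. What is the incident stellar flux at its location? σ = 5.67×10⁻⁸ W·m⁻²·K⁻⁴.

S ≈ 6600 W/m²

(1−a)S·πr² = σ·4πr²·T⁴ ⇒ S = 4σT⁴/(1−a).
S = 4·5.67×10⁻⁸·1.368×10¹⁰/0.470.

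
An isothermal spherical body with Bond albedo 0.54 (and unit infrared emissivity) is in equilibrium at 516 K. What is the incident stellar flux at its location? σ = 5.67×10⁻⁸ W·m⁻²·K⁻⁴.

S ≈ 35000 W/m²

(1−a)S·πr² = σ·4πr²·T⁴ ⇒ S = 4σT⁴/(1−a).
S = 4·5.67×10⁻⁸·7.089×10¹⁰/0.460.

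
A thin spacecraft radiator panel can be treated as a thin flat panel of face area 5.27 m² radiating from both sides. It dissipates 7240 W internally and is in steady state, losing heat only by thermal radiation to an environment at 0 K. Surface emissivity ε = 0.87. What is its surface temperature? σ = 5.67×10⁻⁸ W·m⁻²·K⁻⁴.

Steady state: internal power = radiated power, P = εσA T⁴.
Radiating area A = 2·5.27 = 10.54 m².
T⁴ = P/(εσA) = 7240/(0.87·5.67×10⁻⁸·10.54) = 1.393×10¹⁰ K⁴.
T = (1.393×10¹⁰)^(1/4).

T ≈ 344 K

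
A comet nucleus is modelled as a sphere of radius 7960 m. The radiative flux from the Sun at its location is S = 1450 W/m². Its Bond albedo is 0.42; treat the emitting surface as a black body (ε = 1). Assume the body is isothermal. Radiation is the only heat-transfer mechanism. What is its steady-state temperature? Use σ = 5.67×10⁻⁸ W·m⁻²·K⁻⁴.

T ≈ 247 K

At equilibrium, absorbed power = emitted power.
Absorbing cross-section = πr² = 1.991×10⁸ m²; emitting surface = 4πr² = 7.962×10⁸ m² (ratio 4).
(1−a)S·A_cross = εσ·A_surf·T⁴  ⇒  T⁴ = (1−a)S/(4σ).
T⁴ = 0.580·1450/(4·5.67×10⁻⁸) = 3.708×10⁹ K⁴.
T = (3.708×10⁹)^(1/4).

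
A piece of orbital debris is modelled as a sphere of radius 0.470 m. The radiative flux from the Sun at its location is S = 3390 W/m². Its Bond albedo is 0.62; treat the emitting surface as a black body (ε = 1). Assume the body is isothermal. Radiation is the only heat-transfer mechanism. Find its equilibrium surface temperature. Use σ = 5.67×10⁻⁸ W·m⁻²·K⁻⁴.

At equilibrium, absorbed power = emitted power.
Absorbing cross-section = πr² = 0.6940 m²; emitting surface = 4πr² = 2.776 m² (ratio 4).
(1−a)S·A_cross = εσ·A_surf·T⁴  ⇒  T⁴ = (1−a)S/(4σ).
T⁴ = 0.380·3390/(4·5.67×10⁻⁸) = 5.680×10⁹ K⁴.
T = (5.680×10⁹)^(1/4).

T ≈ 275 K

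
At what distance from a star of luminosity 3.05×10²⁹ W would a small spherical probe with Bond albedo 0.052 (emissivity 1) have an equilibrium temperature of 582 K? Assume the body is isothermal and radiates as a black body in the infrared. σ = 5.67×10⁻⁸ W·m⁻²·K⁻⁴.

d ≈ 9.40×10¹¹ m

For an isothermal black-emitting sphere, (1−a)S·πr² = σ·4πr²·T⁴ ⇒ S = 4σT⁴/(1−a).
S = 4·5.67×10⁻⁸·(582)⁴/0.948 = 27450 W/m².
Flux falls as S = L/(4πd²), so d = √(L/(4πS)) = √(3.05×10²⁹/(4π·27450)).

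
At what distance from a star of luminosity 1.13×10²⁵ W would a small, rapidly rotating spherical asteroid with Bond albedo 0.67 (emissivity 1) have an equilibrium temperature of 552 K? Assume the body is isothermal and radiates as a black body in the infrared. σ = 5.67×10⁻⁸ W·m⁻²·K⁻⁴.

d ≈ 3.75×10⁹ m

For an isothermal black-emitting sphere, (1−a)S·πr² = σ·4πr²·T⁴ ⇒ S = 4σT⁴/(1−a).
S = 4·5.67×10⁻⁸·(552)⁴/0.330 = 63810 W/m².
Flux falls as S = L/(4πd²), so d = √(L/(4πS)) = √(1.13×10²⁵/(4π·63810)).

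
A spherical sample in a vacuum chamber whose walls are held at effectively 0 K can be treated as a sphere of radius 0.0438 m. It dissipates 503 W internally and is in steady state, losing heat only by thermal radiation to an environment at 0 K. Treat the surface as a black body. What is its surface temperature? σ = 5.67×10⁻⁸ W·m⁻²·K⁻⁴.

Steady state: internal power = radiated power, P = εσA T⁴.
Radiating area A = 4πr² = 0.02411 m².
T⁴ = P/(εσA) = 503/(1.0·5.67×10⁻⁸·0.02411) = 3.680×10¹¹ K⁴.
T = (3.680×10¹¹)^(1/4).

T ≈ 779 K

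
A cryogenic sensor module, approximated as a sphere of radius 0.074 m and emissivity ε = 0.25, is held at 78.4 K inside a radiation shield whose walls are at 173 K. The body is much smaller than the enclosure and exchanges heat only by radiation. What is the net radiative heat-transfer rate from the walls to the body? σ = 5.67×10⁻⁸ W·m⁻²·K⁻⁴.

For a small grey body in a large enclosure: P_net = εσA(T_body⁴ − T_wall⁴).
A = 4πr² = 0.06881 m²; T_body⁴ − T_wall⁴ = 3.778×10⁷ − 8.957×10⁸ = -8.580×10⁸ K⁴.
|P_net| = 0.25·5.67×10⁻⁸·0.06881·8.580×10⁸.

P_net ≈ 0.837 W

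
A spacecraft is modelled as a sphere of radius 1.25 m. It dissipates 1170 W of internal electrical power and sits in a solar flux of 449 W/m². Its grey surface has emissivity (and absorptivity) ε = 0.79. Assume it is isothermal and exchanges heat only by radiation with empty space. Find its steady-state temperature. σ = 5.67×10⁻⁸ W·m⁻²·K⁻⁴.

At steady state, absorbed solar power + internal power = radiated power.
Absorbed: α·S·A_cross = 0.79·449·4.909 = 1741 W (cross-section πr²).
Total input = 1741 + 1170 = 2911 W.
Radiated: εσ·A_surf·T⁴ with A_surf = 4πr² = 19.63 m².
T⁴ = 2911/(0.79·5.67×10⁻⁸·19.63) = 3.310×10⁹ K⁴.

T ≈ 240 K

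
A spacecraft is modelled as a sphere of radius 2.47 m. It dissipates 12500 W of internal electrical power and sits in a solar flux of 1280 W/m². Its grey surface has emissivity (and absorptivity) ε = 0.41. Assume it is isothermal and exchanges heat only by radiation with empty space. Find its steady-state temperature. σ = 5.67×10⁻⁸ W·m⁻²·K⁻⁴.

T ≈ 335 K

At steady state, absorbed solar power + internal power = radiated power.
Absorbed: α·S·A_cross = 0.41·1280·19.17 = 10060 W (cross-section πr²).
Total input = 10060 + 12500 = 22560 W.
Radiated: εσ·A_surf·T⁴ with A_surf = 4πr² = 76.67 m².
T⁴ = 22560/(0.41·5.67×10⁻⁸·76.67) = 1.266×10¹⁰ K⁴.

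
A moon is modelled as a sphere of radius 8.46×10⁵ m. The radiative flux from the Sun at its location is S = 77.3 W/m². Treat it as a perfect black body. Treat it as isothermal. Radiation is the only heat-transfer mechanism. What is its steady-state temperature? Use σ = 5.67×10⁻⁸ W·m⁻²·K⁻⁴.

At equilibrium, absorbed power = emitted power.
Absorbing cross-section = πr² = 2.248×10¹² m²; emitting surface = 4πr² = 8.994×10¹² m² (ratio 4).
S·A_cross = εσ·A_surf·T⁴  ⇒  T⁴ = S/(4σ).
T⁴ = 1.00·77.3/(4·5.67×10⁻⁸) = 3.408×10⁸ K⁴.
T = (3.408×10⁸)^(1/4).

T ≈ 136 K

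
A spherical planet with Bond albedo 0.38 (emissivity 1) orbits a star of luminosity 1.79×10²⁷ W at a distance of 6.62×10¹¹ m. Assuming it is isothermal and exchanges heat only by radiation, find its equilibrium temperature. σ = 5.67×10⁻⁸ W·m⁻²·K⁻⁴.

T ≈ 173 K

First find the stellar flux at distance d: S = L/(4πd²) = 1.79×10²⁷/(4π·(6.62×10¹¹)²) = 325.0 W/m².
For an isothermal sphere, absorbed (1−a)S·πr² = emitted σ·4πr²·T⁴, so T⁴ = (1−a)S/(4σ).
T⁴ = 0.620·325.0/(4·5.67×10⁻⁸) = 8.885×10⁸ K⁴.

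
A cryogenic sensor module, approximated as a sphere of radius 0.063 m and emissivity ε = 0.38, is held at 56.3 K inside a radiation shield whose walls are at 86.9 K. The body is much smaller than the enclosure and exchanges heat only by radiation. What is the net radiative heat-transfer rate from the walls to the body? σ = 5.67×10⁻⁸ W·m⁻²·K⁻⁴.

For a small grey body in a large enclosure: P_net = εσA(T_body⁴ − T_wall⁴).
A = 4πr² = 0.04988 m²; T_body⁴ − T_wall⁴ = 1.005×10⁷ − 5.703×10⁷ = -4.698×10⁷ K⁴.
|P_net| = 0.38·5.67×10⁻⁸·0.04988·4.698×10⁷.

P_net ≈ 0.0505 W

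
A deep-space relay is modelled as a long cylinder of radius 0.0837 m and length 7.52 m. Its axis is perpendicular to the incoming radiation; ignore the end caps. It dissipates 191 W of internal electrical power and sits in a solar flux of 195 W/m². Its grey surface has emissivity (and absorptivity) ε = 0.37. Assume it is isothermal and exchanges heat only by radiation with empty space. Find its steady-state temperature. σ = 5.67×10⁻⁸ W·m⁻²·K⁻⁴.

T ≈ 241 K

At steady state, absorbed solar power + internal power = radiated power.
Absorbed: α·S·A_cross = 0.37·195·1.259 = 90.83 W (cross-section 2rL).
Total input = 90.83 + 191 = 281.8 W.
Radiated: εσ·A_surf·T⁴ with A_surf = 2πrL = 3.955 m².
T⁴ = 281.8/(0.37·5.67×10⁻⁸·3.955) = 3.397×10⁹ K⁴.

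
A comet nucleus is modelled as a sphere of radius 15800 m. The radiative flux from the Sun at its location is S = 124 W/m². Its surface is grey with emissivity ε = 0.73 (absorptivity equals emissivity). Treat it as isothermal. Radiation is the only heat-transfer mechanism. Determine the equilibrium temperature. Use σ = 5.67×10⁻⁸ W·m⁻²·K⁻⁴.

T ≈ 153 K

At equilibrium, absorbed power = emitted power.
Absorbing cross-section = πr² = 7.843×10⁸ m²; emitting surface = 4πr² = 3.137×10⁹ m² (ratio 4).
εS·A_cross = εσ·A_surf·T⁴  ⇒  T⁴ = S/(4σ)   (ε cancels).
T⁴ = 124/(4·5.67×10⁻⁸) = 5.467×10⁸ K⁴.
T = (5.467×10⁸)^(1/4).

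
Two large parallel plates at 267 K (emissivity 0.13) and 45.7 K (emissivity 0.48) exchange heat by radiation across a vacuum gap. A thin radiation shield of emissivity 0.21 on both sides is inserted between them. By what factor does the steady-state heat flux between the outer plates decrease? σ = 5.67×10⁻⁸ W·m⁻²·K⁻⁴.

factor ≈ 1.97

Without shield: q₀ = σΔ(T⁴)/(1/ε₁+1/ε₂−1) with denominator 8.776.
With shield the two gaps are in series; the resistances add: (1/ε₁+1/ε_s−1)+(1/ε_s+1/ε₂−1) = 11.45+5.845 = 17.30.
Heat-flux ratio q₀/q = 17.30/8.776.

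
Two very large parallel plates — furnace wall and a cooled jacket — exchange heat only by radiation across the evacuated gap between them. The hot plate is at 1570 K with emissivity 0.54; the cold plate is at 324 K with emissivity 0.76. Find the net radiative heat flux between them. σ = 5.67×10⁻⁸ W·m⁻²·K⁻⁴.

q ≈ 1.59×10⁵ W/m²

For two infinite grey parallel plates, q = σ(T₁⁴ − T₂⁴)/(1/ε₁ + 1/ε₂ − 1).
T₁⁴ − T₂⁴ = 6.076×10¹² − 1.102×10¹⁰ = 6.065×10¹² K⁴.
1/ε₁ + 1/ε₂ − 1 = 1.852 + 1.316 − 1 = 2.168.
q = 5.67×10⁻⁸ × 6.065×10¹² / 2.168.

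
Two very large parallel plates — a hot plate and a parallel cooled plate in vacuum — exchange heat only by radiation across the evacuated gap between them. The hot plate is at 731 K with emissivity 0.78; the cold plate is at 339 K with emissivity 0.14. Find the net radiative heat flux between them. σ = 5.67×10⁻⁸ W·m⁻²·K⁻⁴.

For two infinite grey parallel plates, q = σ(T₁⁴ − T₂⁴)/(1/ε₁ + 1/ε₂ − 1).
T₁⁴ − T₂⁴ = 2.855×10¹¹ − 1.321×10¹⁰ = 2.723×10¹¹ K⁴.
1/ε₁ + 1/ε₂ − 1 = 1.282 + 7.143 − 1 = 7.425.
q = 5.67×10⁻⁸ × 2.723×10¹¹ / 7.425.

q ≈ 2080 W/m²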